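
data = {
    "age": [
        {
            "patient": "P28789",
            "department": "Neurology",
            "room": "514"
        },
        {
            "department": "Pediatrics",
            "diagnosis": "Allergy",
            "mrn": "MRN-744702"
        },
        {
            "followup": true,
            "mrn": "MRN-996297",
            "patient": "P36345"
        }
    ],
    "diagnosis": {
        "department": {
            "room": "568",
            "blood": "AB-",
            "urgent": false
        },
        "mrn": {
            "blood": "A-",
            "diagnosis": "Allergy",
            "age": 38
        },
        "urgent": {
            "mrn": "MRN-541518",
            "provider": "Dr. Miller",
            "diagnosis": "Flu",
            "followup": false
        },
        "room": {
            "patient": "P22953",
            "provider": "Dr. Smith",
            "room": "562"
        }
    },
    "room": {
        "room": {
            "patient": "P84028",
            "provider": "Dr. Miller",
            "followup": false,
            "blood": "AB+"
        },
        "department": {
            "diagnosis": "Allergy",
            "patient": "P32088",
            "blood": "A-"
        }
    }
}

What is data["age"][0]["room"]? "514"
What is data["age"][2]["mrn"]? "MRN-996297"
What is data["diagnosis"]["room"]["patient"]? "P22953"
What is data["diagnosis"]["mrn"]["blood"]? "A-"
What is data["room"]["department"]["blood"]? "A-"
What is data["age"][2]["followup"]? True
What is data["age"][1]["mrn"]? "MRN-744702"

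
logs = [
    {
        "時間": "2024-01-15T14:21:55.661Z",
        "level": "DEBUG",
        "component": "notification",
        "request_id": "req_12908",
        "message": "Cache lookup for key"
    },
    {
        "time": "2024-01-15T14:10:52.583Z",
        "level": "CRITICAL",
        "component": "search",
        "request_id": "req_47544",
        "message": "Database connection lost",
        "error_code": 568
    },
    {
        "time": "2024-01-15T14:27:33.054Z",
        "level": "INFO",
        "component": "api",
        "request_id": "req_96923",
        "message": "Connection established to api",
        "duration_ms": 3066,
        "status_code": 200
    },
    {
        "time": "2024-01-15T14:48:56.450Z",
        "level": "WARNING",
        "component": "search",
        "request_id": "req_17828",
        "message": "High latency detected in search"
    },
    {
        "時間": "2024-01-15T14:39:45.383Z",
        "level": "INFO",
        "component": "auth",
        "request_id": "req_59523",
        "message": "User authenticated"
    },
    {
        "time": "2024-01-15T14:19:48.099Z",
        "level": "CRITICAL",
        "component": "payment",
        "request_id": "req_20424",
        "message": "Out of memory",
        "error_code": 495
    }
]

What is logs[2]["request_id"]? "req_96923"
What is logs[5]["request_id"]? "req_20424"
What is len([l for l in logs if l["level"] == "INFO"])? 2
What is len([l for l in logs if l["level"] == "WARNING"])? 1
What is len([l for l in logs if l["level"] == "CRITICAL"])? 2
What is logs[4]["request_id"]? "req_59523"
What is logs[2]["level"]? "INFO"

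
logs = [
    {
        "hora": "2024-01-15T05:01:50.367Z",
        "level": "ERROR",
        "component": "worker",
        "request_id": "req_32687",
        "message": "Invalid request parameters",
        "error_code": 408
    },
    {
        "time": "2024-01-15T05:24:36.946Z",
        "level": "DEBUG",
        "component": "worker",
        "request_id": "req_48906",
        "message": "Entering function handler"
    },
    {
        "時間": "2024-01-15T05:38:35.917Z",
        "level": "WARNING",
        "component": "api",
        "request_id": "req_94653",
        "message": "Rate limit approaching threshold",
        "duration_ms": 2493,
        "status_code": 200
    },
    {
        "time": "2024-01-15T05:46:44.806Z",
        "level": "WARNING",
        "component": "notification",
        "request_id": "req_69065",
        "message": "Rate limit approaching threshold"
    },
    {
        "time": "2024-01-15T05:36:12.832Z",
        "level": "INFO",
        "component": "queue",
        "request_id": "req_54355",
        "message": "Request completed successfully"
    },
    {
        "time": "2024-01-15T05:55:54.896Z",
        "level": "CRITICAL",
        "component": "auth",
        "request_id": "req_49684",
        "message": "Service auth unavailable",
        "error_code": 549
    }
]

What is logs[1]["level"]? "DEBUG"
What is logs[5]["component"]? "auth"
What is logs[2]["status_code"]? 200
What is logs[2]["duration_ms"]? 2493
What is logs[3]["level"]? "WARNING"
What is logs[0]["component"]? "worker"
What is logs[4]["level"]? "INFO"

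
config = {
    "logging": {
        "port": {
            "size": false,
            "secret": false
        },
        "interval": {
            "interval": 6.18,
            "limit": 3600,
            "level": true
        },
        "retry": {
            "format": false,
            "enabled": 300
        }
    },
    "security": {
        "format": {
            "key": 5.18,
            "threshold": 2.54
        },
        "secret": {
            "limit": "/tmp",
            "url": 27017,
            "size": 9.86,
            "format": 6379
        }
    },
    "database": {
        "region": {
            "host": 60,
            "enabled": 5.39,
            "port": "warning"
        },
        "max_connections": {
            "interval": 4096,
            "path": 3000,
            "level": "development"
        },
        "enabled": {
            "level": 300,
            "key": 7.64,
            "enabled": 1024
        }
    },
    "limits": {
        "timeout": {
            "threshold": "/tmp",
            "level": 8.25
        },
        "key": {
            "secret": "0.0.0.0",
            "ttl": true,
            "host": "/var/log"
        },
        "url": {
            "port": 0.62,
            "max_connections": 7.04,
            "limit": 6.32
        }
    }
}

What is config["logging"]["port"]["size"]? False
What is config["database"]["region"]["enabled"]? 5.39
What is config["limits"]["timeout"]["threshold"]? "/tmp"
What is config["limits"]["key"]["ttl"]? True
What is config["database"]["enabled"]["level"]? 300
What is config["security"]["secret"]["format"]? 6379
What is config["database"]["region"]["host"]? 60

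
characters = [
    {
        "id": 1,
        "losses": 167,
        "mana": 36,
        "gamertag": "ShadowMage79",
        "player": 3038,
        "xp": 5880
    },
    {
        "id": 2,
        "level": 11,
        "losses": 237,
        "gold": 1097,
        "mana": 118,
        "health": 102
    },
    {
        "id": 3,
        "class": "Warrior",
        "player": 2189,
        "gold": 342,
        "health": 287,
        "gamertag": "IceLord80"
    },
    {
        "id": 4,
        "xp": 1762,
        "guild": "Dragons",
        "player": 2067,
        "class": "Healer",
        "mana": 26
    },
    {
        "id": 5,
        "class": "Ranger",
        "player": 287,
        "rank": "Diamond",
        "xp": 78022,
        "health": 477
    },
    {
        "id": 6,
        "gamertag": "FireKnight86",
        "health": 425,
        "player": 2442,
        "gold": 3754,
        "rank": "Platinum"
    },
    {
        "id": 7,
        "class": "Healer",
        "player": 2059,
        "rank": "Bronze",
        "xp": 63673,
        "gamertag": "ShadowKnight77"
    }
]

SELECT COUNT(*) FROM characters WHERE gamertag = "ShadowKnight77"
1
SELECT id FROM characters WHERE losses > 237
[]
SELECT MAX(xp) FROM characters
78022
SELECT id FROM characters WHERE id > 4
[5, 6, 7]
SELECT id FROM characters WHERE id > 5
[6, 7]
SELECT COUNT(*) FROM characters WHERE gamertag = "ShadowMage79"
1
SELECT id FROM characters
[1, 2, 3, 4, 5, 6, 7]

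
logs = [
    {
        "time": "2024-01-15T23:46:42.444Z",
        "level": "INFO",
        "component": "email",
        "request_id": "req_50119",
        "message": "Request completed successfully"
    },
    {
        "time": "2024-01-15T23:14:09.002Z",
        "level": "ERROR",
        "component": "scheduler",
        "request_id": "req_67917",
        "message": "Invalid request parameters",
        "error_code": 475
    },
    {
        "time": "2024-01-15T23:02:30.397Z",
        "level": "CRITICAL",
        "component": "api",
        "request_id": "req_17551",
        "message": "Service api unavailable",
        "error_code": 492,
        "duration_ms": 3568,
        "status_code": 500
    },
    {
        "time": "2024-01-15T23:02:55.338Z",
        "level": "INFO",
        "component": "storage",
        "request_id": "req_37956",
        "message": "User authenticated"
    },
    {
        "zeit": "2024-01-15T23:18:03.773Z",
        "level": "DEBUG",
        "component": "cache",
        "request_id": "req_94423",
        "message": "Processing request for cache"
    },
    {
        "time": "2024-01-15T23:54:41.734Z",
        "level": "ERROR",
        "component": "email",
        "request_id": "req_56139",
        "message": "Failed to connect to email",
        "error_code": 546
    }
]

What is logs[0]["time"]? "2024-01-15T23:46:42.444Z"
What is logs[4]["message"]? "Processing request for cache"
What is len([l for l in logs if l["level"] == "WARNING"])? 0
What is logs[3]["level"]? "INFO"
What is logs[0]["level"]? "INFO"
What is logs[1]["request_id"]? "req_67917"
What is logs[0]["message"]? "Request completed successfully"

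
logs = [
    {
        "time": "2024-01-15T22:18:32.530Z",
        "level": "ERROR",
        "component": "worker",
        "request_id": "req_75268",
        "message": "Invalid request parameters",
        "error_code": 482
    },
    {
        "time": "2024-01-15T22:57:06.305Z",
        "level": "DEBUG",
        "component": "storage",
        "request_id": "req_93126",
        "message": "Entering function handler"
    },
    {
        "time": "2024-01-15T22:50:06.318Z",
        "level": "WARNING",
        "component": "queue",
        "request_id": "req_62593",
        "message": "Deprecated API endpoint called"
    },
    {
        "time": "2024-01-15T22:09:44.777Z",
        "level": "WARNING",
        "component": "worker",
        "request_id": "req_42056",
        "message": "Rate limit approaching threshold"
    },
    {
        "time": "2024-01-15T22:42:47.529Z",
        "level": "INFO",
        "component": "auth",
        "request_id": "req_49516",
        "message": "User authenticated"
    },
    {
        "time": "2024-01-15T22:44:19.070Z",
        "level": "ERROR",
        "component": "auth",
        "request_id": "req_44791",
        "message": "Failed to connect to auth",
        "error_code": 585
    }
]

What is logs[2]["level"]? "WARNING"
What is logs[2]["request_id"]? "req_62593"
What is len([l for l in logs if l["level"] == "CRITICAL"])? 0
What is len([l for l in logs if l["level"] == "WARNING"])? 2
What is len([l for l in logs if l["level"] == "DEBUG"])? 1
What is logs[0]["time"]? "2024-01-15T22:18:32.530Z"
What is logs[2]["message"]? "Deprecated API endpoint called"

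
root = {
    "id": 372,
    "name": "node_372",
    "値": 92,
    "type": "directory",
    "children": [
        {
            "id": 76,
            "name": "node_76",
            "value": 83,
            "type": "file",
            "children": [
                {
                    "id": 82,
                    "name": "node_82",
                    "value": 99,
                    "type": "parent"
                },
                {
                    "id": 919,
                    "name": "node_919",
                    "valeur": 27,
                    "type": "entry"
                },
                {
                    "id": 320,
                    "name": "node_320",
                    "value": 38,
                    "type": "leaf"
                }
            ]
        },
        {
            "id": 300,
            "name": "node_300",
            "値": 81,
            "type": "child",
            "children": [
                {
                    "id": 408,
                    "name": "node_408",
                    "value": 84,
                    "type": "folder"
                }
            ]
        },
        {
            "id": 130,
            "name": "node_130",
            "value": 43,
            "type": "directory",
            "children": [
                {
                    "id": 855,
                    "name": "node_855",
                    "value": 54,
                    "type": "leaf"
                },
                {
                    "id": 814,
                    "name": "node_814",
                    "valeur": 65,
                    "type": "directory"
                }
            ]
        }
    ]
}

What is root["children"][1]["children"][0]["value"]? 84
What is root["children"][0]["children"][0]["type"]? "parent"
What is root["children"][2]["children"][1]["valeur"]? 65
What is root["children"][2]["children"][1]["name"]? "node_814"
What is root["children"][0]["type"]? "file"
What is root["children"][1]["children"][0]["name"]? "node_408"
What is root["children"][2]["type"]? "directory"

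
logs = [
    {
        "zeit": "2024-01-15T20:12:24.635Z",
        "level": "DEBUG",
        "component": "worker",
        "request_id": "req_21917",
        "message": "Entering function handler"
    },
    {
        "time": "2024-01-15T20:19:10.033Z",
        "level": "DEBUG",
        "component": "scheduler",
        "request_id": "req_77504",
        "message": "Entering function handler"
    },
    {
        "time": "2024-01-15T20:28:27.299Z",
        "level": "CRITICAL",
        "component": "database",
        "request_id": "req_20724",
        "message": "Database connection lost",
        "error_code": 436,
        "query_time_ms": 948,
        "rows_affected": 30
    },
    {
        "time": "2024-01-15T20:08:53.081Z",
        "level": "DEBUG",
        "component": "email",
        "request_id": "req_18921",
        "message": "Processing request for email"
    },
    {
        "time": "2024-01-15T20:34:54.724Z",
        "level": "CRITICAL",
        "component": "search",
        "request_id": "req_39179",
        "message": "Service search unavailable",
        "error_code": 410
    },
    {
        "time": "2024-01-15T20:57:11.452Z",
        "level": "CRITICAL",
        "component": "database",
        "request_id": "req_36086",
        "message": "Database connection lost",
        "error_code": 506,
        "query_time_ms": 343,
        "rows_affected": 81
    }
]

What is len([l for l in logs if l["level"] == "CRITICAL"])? 3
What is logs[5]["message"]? "Database connection lost"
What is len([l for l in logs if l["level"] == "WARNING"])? 0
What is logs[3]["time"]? "2024-01-15T20:08:53.081Z"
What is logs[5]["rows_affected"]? 81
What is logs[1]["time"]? "2024-01-15T20:19:10.033Z"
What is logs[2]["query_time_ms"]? 948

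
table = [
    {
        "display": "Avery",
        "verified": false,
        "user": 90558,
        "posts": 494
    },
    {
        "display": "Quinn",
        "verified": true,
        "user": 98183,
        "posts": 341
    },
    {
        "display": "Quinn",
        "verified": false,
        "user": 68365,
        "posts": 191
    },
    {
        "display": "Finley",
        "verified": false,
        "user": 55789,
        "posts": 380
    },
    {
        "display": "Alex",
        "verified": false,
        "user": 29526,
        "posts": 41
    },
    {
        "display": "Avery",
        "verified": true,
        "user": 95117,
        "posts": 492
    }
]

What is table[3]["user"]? 55789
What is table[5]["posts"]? 492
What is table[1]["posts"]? 341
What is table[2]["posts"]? 191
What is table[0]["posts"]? 494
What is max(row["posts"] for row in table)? 494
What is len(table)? 6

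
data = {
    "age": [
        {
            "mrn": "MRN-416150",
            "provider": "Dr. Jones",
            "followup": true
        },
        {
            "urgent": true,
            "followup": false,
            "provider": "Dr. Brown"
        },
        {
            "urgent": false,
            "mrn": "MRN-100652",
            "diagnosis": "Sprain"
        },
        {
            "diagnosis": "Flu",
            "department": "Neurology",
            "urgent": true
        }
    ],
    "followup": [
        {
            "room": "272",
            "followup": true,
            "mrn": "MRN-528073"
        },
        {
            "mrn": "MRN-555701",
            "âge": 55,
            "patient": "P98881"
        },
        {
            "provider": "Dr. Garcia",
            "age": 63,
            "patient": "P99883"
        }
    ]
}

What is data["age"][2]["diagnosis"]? "Sprain"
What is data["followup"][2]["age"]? 63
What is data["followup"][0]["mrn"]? "MRN-528073"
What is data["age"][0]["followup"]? True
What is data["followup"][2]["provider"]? "Dr. Garcia"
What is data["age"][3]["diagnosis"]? "Flu"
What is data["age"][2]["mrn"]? "MRN-100652"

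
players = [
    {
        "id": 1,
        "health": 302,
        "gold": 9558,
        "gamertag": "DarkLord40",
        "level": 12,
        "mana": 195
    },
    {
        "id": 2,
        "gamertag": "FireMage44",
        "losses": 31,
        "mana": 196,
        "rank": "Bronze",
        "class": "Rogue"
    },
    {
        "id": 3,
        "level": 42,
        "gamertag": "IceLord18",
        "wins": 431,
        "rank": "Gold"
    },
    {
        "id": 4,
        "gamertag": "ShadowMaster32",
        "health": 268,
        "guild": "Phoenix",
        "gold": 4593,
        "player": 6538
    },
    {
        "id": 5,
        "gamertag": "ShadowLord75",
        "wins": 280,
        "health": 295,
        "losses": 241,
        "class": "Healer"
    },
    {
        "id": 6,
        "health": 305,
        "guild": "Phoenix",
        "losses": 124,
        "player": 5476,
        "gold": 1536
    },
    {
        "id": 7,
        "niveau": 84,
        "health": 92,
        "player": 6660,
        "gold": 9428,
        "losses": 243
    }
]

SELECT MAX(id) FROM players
7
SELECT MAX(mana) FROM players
196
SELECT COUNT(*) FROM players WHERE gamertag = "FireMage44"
1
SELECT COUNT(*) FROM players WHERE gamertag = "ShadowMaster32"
1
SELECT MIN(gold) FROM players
1536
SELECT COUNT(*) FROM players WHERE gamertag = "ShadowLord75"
1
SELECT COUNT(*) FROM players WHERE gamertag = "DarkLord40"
1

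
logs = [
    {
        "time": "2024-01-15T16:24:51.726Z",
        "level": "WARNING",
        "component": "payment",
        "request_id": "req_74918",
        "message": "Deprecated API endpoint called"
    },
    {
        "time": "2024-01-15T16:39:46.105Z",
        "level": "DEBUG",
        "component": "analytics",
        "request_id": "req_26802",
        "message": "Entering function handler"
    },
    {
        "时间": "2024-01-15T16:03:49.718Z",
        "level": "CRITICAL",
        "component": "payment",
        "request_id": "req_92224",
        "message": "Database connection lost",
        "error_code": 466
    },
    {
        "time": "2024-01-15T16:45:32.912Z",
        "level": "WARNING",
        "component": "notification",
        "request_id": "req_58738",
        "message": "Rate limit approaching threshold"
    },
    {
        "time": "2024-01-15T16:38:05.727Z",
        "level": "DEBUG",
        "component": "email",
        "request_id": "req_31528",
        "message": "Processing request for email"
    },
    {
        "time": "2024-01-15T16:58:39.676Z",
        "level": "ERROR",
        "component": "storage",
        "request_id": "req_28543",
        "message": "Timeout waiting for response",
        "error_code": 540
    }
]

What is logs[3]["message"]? "Rate limit approaching threshold"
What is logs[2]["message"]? "Database connection lost"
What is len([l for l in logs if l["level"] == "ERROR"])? 1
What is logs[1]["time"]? "2024-01-15T16:39:46.105Z"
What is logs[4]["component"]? "email"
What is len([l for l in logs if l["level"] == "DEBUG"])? 2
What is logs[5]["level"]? "ERROR"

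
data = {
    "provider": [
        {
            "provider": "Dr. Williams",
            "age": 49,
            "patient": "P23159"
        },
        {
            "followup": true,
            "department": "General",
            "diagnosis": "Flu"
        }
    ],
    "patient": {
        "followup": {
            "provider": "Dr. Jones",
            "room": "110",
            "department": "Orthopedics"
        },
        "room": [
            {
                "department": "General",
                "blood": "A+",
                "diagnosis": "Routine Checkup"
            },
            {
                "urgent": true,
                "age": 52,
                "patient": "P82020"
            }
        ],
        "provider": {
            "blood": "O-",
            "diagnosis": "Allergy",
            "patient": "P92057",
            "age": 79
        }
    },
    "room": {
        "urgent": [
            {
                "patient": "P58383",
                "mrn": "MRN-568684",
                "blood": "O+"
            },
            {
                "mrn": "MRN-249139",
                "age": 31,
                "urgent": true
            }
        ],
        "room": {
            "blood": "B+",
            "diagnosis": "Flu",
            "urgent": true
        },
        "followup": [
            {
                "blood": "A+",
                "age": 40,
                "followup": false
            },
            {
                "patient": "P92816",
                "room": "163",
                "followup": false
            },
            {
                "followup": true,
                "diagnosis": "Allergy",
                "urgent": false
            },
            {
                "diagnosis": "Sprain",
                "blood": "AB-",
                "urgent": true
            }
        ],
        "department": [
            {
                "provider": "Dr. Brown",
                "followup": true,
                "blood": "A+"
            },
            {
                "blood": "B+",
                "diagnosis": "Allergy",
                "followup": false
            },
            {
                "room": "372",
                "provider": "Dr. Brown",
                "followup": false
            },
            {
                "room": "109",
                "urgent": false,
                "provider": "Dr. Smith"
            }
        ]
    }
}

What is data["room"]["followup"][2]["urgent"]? False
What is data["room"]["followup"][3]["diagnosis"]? "Sprain"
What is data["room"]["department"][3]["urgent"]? False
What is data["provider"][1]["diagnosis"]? "Flu"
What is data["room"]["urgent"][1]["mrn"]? "MRN-249139"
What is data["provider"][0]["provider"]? "Dr. Williams"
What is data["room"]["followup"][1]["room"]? "163"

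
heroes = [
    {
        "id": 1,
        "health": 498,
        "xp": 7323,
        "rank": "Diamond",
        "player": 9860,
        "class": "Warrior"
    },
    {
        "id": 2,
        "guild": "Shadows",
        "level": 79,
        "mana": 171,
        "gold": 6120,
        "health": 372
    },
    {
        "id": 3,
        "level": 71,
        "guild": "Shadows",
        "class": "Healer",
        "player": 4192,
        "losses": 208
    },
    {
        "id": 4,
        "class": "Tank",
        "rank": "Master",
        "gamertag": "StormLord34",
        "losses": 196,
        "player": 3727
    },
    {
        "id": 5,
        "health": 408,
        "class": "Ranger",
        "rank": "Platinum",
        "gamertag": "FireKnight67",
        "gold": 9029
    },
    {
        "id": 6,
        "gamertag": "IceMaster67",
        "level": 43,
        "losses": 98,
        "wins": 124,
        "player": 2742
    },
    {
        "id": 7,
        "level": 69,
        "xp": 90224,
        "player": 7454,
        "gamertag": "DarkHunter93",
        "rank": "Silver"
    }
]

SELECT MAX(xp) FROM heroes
90224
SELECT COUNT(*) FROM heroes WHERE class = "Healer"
1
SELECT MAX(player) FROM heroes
9860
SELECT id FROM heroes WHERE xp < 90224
[1]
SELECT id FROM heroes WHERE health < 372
[]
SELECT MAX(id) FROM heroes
7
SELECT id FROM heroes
[1, 2, 3, 4, 5, 6, 7]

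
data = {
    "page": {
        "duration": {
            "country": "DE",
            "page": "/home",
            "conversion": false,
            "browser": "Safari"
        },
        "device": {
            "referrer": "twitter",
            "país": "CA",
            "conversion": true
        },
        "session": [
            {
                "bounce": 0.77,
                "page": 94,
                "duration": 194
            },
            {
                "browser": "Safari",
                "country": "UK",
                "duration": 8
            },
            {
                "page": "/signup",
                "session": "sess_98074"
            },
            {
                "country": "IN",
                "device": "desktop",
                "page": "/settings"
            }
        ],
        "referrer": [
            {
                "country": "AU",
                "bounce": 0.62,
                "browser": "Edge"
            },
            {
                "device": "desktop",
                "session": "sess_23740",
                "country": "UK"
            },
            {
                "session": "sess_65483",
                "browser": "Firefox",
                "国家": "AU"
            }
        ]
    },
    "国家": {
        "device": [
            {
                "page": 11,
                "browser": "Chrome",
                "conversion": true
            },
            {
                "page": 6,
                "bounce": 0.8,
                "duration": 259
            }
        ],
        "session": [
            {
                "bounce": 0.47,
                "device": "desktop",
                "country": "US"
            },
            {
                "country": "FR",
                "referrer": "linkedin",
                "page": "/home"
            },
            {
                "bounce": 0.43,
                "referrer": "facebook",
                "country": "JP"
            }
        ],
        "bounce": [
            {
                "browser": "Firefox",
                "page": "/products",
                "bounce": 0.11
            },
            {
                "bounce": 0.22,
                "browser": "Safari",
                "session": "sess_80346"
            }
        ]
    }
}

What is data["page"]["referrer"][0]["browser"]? "Edge"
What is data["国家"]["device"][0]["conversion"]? True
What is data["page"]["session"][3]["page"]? "/settings"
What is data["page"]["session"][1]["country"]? "UK"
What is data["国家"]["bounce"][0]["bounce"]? 0.11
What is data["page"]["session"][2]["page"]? "/signup"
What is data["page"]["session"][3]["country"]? "IN"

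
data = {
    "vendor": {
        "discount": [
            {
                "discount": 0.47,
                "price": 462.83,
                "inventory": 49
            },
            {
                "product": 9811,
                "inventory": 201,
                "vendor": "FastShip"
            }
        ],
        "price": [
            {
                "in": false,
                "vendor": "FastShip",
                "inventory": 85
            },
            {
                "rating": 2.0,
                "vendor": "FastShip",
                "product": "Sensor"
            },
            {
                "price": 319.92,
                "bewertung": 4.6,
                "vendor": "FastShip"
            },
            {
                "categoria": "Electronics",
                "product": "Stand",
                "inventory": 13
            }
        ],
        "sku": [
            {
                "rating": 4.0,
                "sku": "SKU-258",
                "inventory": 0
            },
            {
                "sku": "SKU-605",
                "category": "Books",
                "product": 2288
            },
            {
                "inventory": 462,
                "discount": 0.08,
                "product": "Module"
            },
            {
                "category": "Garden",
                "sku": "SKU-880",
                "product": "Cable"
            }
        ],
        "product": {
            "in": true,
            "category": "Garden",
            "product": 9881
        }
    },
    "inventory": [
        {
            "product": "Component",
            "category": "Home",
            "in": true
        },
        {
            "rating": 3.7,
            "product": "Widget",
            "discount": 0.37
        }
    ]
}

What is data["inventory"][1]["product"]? "Widget"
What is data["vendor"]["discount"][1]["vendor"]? "FastShip"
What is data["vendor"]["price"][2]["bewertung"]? 4.6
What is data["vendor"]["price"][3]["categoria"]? "Electronics"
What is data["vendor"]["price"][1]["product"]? "Sensor"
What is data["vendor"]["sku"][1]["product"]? 2288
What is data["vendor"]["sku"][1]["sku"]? "SKU-605"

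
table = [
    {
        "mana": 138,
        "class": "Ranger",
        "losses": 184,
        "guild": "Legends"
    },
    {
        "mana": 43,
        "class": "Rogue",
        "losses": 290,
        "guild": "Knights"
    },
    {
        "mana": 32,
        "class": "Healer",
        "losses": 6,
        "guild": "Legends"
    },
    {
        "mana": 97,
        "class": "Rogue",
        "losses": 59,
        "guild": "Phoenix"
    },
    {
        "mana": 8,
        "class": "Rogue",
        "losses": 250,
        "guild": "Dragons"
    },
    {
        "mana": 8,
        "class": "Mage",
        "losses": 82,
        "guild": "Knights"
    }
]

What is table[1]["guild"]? "Knights"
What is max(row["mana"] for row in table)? 138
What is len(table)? 6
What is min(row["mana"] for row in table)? 8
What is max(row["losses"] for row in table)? 290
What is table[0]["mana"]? 138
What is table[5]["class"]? "Mage"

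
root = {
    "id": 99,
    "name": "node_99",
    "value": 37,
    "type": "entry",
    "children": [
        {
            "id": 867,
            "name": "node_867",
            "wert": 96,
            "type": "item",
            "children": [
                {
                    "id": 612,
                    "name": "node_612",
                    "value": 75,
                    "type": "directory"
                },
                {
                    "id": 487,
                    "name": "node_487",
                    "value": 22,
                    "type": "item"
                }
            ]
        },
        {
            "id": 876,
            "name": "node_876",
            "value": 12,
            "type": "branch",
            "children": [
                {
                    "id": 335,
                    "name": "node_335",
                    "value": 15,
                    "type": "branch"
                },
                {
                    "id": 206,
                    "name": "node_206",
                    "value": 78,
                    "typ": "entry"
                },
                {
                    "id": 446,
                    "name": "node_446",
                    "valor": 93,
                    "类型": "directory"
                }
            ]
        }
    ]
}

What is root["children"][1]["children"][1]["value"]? 78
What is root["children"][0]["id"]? 867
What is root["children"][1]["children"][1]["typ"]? "entry"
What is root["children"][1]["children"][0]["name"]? "node_335"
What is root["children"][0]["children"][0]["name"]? "node_612"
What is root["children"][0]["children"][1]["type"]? "item"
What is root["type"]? "entry"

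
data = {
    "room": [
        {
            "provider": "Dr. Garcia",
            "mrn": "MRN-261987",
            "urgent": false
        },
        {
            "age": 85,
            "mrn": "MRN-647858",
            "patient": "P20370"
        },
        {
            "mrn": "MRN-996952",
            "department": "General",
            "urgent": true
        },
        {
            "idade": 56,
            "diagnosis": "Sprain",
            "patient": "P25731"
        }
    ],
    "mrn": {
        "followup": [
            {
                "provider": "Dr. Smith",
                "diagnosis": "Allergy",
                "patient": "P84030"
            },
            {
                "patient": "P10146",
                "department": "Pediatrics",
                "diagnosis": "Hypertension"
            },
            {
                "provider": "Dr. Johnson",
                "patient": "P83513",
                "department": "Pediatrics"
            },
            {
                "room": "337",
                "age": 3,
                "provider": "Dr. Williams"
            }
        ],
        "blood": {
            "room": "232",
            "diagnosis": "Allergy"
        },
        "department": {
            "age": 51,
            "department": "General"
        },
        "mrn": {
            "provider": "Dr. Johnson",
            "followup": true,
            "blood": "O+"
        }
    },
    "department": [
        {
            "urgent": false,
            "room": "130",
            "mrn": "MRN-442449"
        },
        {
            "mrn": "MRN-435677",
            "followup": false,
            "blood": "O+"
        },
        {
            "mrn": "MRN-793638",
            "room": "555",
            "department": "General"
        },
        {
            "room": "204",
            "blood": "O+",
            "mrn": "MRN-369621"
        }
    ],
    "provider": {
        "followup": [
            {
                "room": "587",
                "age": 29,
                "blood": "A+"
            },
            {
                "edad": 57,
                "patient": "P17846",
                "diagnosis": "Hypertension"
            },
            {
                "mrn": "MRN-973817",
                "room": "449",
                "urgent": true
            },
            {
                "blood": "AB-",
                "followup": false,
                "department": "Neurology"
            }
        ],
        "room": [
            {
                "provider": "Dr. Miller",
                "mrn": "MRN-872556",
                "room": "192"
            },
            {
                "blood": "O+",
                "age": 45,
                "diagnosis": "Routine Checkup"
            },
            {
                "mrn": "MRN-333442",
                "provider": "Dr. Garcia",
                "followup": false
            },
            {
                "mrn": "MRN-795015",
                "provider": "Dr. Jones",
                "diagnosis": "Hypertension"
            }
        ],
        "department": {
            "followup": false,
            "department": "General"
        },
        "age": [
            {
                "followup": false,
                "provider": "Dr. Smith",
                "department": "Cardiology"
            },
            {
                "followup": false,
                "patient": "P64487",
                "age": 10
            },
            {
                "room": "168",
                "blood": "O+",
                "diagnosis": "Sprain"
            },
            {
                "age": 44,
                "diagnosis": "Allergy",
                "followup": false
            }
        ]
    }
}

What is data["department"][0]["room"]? "130"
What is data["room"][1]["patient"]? "P20370"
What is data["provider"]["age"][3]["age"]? 44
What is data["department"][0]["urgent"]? False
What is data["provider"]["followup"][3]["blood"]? "AB-"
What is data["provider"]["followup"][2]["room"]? "449"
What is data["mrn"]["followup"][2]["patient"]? "P83513"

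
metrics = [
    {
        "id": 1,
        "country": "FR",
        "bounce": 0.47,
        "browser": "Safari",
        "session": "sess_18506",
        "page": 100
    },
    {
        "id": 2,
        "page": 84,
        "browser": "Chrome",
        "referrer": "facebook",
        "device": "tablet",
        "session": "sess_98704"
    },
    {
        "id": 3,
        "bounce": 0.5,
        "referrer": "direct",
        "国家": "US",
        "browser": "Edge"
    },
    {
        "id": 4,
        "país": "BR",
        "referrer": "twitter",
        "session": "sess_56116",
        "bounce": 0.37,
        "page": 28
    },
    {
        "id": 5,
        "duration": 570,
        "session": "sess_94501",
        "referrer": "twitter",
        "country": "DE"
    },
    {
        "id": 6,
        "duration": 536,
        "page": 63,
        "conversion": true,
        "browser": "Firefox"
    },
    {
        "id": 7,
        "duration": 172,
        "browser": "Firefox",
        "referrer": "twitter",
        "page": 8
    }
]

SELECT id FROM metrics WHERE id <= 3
[1, 2, 3]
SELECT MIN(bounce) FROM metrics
0.37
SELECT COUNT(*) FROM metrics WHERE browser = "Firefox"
2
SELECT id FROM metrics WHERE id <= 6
[1, 2, 3, 4, 5, 6]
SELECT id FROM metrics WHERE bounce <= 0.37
[4]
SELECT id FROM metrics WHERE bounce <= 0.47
[1, 4]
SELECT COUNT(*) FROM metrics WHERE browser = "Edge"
1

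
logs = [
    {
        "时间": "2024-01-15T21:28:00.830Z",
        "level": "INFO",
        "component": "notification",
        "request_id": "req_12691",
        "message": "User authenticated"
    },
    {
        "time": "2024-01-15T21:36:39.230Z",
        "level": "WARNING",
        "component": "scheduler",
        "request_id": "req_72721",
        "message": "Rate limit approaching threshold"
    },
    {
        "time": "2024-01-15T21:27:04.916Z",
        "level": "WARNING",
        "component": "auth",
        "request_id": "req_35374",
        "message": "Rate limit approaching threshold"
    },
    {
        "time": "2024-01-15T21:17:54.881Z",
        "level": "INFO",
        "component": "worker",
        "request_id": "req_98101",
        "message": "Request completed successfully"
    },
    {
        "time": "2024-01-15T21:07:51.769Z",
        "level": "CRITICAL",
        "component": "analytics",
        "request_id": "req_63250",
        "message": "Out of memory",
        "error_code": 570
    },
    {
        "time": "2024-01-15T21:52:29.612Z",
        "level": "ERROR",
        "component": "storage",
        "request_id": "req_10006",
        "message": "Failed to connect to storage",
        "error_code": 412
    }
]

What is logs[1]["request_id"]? "req_72721"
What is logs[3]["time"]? "2024-01-15T21:17:54.881Z"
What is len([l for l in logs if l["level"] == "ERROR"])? 1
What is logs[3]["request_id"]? "req_98101"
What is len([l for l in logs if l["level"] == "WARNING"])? 2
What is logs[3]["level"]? "INFO"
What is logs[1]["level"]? "WARNING"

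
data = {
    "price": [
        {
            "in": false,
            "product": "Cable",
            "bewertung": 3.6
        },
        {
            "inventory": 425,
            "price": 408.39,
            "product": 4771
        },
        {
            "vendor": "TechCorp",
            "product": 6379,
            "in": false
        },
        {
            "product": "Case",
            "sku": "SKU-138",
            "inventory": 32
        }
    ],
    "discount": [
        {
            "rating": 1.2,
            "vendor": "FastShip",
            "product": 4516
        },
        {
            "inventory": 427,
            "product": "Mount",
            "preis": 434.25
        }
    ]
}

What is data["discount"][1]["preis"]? 434.25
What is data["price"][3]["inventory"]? 32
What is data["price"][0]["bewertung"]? 3.6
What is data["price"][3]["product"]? "Case"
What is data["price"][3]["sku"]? "SKU-138"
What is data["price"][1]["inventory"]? 425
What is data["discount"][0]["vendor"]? "FastShip"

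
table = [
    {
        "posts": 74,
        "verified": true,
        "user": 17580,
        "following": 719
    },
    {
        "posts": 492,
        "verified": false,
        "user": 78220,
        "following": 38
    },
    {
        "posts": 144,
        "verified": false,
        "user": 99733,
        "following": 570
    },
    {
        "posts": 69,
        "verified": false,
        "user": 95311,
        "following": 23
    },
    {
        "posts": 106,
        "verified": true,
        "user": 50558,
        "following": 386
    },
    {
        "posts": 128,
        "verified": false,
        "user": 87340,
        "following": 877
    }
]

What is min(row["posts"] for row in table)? 69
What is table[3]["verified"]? False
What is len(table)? 6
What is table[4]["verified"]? True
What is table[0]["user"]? 17580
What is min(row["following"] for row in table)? 23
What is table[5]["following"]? 877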